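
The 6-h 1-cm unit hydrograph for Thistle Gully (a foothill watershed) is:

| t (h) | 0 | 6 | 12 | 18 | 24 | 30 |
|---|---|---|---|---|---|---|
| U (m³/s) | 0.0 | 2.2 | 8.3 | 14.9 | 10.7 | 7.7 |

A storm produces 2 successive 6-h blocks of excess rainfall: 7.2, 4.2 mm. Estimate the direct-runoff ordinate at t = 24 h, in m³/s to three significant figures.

Q ≈ 14.0 m³/s

By discrete convolution, Q_j = Σ (P_i / 10 mm) · U_{j−i}.
At t = 24 h (j=4): Q = (7.2/10)·10.7 + (4.2/10)·14.9 = 14.0 m³/s.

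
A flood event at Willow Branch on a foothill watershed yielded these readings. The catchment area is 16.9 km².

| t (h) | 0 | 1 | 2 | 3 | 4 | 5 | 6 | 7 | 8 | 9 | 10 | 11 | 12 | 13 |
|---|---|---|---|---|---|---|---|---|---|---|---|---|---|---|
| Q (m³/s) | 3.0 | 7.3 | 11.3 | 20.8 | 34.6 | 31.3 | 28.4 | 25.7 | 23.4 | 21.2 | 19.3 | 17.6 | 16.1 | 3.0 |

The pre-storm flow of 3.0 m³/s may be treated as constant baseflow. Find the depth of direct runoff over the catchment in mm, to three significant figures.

d ≈ 47.1 mm

Direct runoff: 0.0, 4.3, 8.3, 17.8, 31.6, 28.3, 25.4, 22.7, 20.4, 18.2, 16.3, 14.6, 13.1, 0.0 m³/s; ΣQ_DR = 221.0 m³/s.
V = ΣQ_DR · Δt = 221.0 × 3600 s = 7.956 × 10^5 m³.
Over A = 16.9 km², depth = V / A = 47.1 mm.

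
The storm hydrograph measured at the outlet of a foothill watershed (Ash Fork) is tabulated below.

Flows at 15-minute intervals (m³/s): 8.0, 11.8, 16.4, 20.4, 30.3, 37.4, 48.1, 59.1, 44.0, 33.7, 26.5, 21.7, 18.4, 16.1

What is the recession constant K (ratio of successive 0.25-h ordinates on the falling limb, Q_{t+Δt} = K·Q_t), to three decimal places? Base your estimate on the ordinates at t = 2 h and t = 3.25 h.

K ≈ 0.818

Using the recession-limb readings at t = 2 h and t = 3.25 h: Q falls from 44.0 to 16.1 m³/s over 5 intervals.
K = (Q₂/Q₁)^(1/5) = (16.1/44.0)^(1/5) = 0.818.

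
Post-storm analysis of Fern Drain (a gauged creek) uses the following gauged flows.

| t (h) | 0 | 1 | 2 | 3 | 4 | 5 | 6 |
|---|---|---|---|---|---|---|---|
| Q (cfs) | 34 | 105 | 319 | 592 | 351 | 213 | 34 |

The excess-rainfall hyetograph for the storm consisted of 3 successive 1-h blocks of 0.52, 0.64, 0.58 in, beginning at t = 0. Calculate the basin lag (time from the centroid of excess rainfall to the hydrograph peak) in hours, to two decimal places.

Centroid of excess rainfall: t_c = Σ P_i·t̄_i / ΣP_i = 1.5345 h (block centres at 0.5, 1.5, 2.5 h).
Hydrograph peak occurs at t = 3 h, so basin lag t_L = 3 − 1.5345 = 1.47 h.

t_L ≈ 1.47 h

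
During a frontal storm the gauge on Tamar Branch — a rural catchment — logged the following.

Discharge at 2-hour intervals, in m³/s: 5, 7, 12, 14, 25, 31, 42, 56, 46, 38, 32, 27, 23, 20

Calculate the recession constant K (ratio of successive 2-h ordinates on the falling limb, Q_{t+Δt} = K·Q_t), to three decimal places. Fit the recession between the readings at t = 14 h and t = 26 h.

Using the recession-limb readings at t = 14 h and t = 26 h: Q falls from 56 to 20 m³/s over 6 intervals.
K = (Q₂/Q₁)^(1/6) = (20/56)^(1/6) = 0.842.

K ≈ 0.842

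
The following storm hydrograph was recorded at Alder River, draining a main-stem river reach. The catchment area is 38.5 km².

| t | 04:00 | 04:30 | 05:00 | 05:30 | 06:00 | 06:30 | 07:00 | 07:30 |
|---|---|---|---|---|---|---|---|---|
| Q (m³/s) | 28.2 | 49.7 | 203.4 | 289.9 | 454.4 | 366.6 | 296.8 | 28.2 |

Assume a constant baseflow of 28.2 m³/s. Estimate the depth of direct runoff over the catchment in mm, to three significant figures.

Direct runoff: 0.0, 21.5, 175.2, 261.7, 426.2, 338.4, 268.6, 0.0 m³/s; ΣQ_DR = 1492 m³/s.
V = ΣQ_DR · Δt = 1492 × 1800 s = 2.685 × 10^6 m³.
Over A = 38.5 km², depth = V / A = 69.7 mm.

d ≈ 69.7 mm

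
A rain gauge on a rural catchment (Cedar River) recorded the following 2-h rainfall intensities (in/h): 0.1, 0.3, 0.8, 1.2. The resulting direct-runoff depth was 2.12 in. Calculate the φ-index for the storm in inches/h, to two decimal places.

φ ≈ 0.47 in/h

Only the 2 blocks with intensity above φ contribute runoff: 0.8, 1.2 in/h.
Σ(I−φ)·Δt = d  ⇒  (0.8+1.2 − 2φ)·2 = 2.12
φ = (2.000 − 2.12/2) / 2 = 0.47 in/h.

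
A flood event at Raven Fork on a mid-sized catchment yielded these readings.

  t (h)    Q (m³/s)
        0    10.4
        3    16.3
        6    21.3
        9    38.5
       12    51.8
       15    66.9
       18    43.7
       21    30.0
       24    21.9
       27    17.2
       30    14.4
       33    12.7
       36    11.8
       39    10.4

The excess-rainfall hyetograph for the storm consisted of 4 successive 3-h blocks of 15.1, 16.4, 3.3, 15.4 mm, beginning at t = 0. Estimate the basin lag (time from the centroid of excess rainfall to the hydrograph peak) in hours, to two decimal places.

Centroid of excess rainfall: t_c = Σ P_i·t̄_i / ΣP_i = 5.6355 h (block centres at 1.5, 4.5, 7.5, 10.5 h).
Hydrograph peak occurs at t = 15 h, so basin lag t_L = 15 − 5.6355 = 9.36 h.

t_L ≈ 9.36 h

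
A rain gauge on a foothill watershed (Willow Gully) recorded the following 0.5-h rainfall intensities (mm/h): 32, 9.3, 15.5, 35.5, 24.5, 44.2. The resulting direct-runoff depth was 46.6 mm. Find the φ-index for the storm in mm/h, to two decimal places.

φ ≈ 11.70 mm/h

Only the 5 blocks with intensity above φ contribute runoff: 32, 15.5, 35.5, 24.5, 44.2 mm/h.
Σ(I−φ)·Δt = d  ⇒  (32+15.5+35.5+24.5+44.2 − 5φ)·0.5 = 46.6
φ = (151.7 − 46.6/0.5) / 5 = 11.70 mm/h.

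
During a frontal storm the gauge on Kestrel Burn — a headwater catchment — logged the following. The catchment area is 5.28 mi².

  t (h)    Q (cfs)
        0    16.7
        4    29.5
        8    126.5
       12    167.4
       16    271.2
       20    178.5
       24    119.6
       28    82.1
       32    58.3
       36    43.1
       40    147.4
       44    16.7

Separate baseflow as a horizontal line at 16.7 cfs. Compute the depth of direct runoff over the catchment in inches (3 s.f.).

d ≈ 1.24 in

Direct runoff: 0.0, 12.8, 109.8, 150.7, 254.5, 161.8, 102.9, 65.4, 41.6, 26.4, 130.7, 0.0 cfs; ΣQ_DR = 1057 cfs.
V = ΣQ_DR · Δt = 1057 × 14400 s = 1.522 × 10^7 ft³.
Over A = 5.28 mi², depth = V / A = 1.24 in.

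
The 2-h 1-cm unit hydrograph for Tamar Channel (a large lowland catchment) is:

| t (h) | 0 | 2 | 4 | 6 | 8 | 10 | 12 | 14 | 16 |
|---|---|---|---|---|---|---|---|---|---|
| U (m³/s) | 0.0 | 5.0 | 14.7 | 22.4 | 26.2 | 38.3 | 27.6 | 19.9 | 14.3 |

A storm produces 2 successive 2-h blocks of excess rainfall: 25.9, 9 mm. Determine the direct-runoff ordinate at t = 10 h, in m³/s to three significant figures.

Q ≈ 123 m³/s

By discrete convolution, Q_j = Σ (P_i / 10 mm) · U_{j−i}.
At t = 10 h (j=5): Q = (25.9/10)·38.3 + (9/10)·26.2 = 123 m³/s.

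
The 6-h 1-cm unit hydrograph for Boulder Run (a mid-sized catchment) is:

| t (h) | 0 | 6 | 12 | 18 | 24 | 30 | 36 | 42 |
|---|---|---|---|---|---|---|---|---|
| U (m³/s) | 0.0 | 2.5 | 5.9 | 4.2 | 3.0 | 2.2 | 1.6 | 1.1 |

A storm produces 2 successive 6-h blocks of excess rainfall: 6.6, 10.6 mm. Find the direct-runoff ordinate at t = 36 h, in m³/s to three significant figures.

Q ≈ 3.39 m³/s

By discrete convolution, Q_j = Σ (P_i / 10 mm) · U_{j−i}.
At t = 36 h (j=6): Q = (6.6/10)·1.6 + (10.6/10)·2.2 = 3.39 m³/s.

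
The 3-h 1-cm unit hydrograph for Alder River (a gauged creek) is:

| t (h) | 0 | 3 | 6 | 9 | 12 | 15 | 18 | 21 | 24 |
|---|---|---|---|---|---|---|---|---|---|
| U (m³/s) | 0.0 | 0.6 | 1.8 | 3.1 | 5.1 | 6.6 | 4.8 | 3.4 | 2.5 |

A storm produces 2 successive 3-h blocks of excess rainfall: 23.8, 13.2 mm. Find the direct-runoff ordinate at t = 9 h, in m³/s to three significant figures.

Q ≈ 9.75 m³/s

By discrete convolution, Q_j = Σ (P_i / 10 mm) · U_{j−i}.
At t = 9 h (j=3): Q = (23.8/10)·3.1 + (13.2/10)·1.8 = 9.75 m³/s.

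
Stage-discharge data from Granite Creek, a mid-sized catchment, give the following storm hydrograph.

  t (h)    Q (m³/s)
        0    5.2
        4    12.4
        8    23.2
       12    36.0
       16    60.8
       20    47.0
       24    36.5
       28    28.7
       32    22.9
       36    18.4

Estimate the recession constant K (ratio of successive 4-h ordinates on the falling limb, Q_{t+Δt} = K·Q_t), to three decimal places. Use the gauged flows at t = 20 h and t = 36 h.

K ≈ 0.791

Using the recession-limb readings at t = 20 h and t = 36 h: Q falls from 47.0 to 18.4 m³/s over 4 intervals.
K = (Q₂/Q₁)^(1/4) = (18.4/47.0)^(1/4) = 0.791.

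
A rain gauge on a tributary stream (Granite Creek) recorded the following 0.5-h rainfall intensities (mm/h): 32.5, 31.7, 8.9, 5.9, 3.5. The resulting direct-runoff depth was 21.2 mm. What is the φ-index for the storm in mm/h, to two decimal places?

Only the 2 blocks with intensity above φ contribute runoff: 32.5, 31.7 mm/h.
Σ(I−φ)·Δt = d  ⇒  (32.5+31.7 − 2φ)·0.5 = 21.2
φ = (64.20 − 21.2/0.5) / 2 = 10.90 mm/h.

φ ≈ 10.90 mm/h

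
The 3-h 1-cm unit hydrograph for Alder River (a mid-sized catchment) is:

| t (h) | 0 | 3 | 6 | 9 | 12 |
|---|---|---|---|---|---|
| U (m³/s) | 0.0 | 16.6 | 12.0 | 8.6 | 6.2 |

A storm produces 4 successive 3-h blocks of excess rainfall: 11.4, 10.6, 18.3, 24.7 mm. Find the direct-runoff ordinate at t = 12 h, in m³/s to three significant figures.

By discrete convolution, Q_j = Σ (P_i / 10 mm) · U_{j−i}.
At t = 12 h (j=4): Q = (11.4/10)·6.2 + (10.6/10)·8.6 + (18.3/10)·12.0 + (24.7/10)·16.6 = 79.1 m³/s.

Q ≈ 79.1 m³/s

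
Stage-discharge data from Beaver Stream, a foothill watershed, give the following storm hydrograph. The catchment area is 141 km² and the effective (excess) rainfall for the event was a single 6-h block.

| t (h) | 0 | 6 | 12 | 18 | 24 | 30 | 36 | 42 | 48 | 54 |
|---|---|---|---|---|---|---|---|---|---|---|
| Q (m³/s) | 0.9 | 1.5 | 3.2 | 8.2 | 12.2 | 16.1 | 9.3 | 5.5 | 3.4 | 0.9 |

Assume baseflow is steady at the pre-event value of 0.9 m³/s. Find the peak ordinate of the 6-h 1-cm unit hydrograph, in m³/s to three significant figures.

U_p ≈ 19.0 m³/s

Direct runoff: 0.0, 0.6, 2.3, 7.3, 11.3, 15.2, 8.4, 4.6, 2.5, 0.0 m³/s; ΣQ_DR = 52.20 m³/s, peak = 15.2 m³/s.
Runoff depth d = ΣQ_DR·Δt / A = 52.20 × 21600 / (141 km²) = 7.997 mm.
The 1-cm UH is the DRH scaled by (10 mm)/d, so U_p = 15.2 × 10/7.997 = 19.0 m³/s.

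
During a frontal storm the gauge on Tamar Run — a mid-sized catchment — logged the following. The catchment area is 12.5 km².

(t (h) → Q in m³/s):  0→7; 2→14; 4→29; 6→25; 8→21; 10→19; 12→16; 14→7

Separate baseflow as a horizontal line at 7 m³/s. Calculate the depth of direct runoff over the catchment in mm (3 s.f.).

d ≈ 47.2 mm

Direct runoff: 0.0, 7.0, 22.0, 18.0, 14.0, 12.0, 9.0, 0.0 m³/s; ΣQ_DR = 82.00 m³/s.
V = ΣQ_DR · Δt = 82.00 × 7200 s = 5.904 × 10^5 m³.
Over A = 12.5 km², depth = V / A = 47.2 mm.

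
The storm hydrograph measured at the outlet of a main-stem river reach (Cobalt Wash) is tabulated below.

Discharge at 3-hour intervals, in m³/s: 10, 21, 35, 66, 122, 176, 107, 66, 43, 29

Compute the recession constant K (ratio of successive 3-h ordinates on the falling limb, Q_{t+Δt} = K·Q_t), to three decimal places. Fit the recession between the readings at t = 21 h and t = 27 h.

Using the recession-limb readings at t = 21 h and t = 27 h: Q falls from 66 to 29 m³/s over 2 intervals.
K = (Q₂/Q₁)^(1/2) = (29/66)^(1/2) = 0.663.

K ≈ 0.663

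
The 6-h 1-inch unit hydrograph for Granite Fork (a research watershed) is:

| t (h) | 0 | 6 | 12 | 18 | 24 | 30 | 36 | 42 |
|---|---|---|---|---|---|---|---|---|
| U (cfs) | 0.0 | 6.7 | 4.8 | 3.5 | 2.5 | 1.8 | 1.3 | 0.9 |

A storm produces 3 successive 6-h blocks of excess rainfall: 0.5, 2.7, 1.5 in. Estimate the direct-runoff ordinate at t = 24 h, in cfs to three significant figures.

By discrete convolution, Q_j = Σ (P_i / 1 in) · U_{j−i}.
At t = 24 h (j=4): Q = (0.5/1)·2.5 + (2.7/1)·3.5 + (1.5/1)·4.8 = 17.9 cfs.

Q ≈ 17.9 cfs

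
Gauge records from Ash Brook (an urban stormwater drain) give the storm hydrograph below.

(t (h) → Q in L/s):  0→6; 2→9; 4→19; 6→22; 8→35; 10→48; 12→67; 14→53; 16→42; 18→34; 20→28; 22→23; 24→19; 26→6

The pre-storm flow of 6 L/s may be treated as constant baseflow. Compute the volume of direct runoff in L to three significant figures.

V ≈ 2.35 × 10^6 L

Direct-runoff ordinates (Q − Q_b): 0.0, 3.0, 13.0, 16.0, 29.0, 42.0, 61.0, 47.0, 36.0, 28.0, 22.0, 17.0, 13.0, 0.0 L/s.
ΣQ_DR = 327.0 L/s.
With Δt = 2 h = 7200 s, V = ΣQ_DR · Δt = 327.0 × 7200 = 2.35 × 10^6 L.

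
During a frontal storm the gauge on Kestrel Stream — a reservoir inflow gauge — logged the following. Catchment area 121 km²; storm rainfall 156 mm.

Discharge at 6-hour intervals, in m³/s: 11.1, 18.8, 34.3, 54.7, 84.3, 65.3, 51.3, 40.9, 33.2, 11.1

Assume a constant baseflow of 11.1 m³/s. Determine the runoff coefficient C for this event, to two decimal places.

ΣQ_DR = 294.0 m³/s; V = ΣQ_DR·Δt = 6.350 × 10^6 m³.
Runoff depth d = V / A = 52.48 mm.
C = d / P = 52.48 / 156 = 0.34.

C ≈ 0.34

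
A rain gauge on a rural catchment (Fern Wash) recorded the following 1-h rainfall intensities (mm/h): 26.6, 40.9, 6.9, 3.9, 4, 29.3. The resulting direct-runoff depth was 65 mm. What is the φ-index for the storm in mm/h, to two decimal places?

φ ≈ 10.60 mm/h

Only the 3 blocks with intensity above φ contribute runoff: 26.6, 40.9, 29.3 mm/h.
Σ(I−φ)·Δt = d  ⇒  (26.6+40.9+29.3 − 3φ)·1 = 65
φ = (96.80 − 65/1) / 3 = 10.60 mm/h.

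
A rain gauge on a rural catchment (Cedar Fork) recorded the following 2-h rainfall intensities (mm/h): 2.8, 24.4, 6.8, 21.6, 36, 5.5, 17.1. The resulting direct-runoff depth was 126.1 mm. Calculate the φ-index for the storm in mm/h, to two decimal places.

Only the 4 blocks with intensity above φ contribute runoff: 24.4, 21.6, 36, 17.1 mm/h.
Σ(I−φ)·Δt = d  ⇒  (24.4+21.6+36+17.1 − 4φ)·2 = 126.1
φ = (99.10 − 126.1/2) / 4 = 9.01 mm/h.

φ ≈ 9.01 mm/h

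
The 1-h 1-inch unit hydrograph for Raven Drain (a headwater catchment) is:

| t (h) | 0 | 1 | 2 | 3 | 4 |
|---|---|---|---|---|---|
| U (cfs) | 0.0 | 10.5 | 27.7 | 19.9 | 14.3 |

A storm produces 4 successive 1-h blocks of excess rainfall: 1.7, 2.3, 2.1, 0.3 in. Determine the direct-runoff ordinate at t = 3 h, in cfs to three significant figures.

Q ≈ 120 cfs

By discrete convolution, Q_j = Σ (P_i / 1 in) · U_{j−i}.
At t = 3 h (j=3): Q = (1.7/1)·19.9 + (2.3/1)·27.7 + (2.1/1)·10.5 + (0.3/1)·0.0 = 120 cfs.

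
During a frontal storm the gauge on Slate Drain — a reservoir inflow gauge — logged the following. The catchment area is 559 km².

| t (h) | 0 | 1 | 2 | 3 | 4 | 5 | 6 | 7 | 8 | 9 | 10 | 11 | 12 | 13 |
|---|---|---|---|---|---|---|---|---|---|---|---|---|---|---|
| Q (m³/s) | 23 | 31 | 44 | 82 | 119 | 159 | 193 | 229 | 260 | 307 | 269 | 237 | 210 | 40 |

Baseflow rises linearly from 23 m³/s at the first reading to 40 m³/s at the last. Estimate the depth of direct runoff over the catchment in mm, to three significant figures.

Direct runoff: 0.00, 6.69, 18.38, 55.08, 90.77, 129.46, 162.15, 196.85, 226.54, 272.23, 232.92, 199.62, 171.31, 0.00 m³/s; ΣQ_DR = 1762 m³/s.
V = ΣQ_DR · Δt = 1762 × 3600 s = 6.343 × 10^6 m³.
Over A = 559 km², depth = V / A = 11.3 mm.

d ≈ 11.3 mm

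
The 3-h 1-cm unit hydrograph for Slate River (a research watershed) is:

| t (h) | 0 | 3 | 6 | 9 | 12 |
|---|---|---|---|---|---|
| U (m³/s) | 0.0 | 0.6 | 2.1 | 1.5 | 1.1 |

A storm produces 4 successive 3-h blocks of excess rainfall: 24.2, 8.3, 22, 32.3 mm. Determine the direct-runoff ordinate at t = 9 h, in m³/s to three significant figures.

Q ≈ 6.69 m³/s

By discrete convolution, Q_j = Σ (P_i / 10 mm) · U_{j−i}.
At t = 9 h (j=3): Q = (24.2/10)·1.5 + (8.3/10)·2.1 + (22/10)·0.6 + (32.3/10)·0.0 = 6.69 m³/s.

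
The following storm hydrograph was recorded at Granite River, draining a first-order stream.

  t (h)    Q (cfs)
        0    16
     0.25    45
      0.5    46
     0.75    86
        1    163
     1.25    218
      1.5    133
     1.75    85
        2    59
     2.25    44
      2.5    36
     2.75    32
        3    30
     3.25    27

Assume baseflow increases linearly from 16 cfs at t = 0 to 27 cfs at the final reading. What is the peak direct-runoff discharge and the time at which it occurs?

Subtracting baseflow gives direct-runoff ordinates: 0.00, 28.15, 28.31, 67.46, 143.62, 197.77, 111.92, 63.08, 36.23, 20.38, 11.54, 6.69, 3.85, 0.00 cfs.
The maximum is 197.77 cfs, occurring at the reading for t = 1.25 h.

Q_p = 197.77 cfs at t = 1.25 h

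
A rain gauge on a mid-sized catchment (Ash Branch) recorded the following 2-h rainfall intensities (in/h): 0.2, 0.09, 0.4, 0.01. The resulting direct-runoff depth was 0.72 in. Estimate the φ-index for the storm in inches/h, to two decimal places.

Only the 2 blocks with intensity above φ contribute runoff: 0.2, 0.4 in/h.
Σ(I−φ)·Δt = d  ⇒  (0.2+0.4 − 2φ)·2 = 0.72
φ = (0.6000 − 0.72/2) / 2 = 0.12 in/h.

φ ≈ 0.12 in/h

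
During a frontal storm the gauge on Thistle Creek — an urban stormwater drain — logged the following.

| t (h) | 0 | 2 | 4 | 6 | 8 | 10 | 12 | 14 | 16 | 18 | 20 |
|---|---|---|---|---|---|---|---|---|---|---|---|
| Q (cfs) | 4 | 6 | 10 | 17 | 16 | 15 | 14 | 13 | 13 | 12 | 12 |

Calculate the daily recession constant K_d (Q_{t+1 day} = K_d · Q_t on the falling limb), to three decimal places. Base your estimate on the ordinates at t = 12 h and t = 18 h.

K_d ≈ 0.540

Between t = 12 h and t = 18 h the flow falls from 14 to 12 cfs over 3×2 h = 6 h.
Per-interval ratio K = (12/14)^(1/3) = 0.9499; K_d = K^(24/2) = 0.540.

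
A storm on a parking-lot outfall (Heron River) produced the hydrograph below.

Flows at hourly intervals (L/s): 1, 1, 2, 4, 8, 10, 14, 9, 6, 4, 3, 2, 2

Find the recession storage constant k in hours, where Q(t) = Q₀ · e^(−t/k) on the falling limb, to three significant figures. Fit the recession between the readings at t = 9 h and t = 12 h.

On the falling limb, Q drops from 4 to 2 L/s between t = 9 h and t = 12 h (Δt = 3 h).
k = −Δt / ln(Q₂/Q₁) = −3 / ln(2/4) = 4.33 h.

k ≈ 4.33 h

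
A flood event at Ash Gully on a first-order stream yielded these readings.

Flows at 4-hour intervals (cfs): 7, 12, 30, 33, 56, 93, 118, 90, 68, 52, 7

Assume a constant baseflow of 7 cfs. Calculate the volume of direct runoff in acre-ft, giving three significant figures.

Direct-runoff ordinates (Q − Q_b): 0.0, 5.0, 23.0, 26.0, 49.0, 86.0, 111.0, 83.0, 61.0, 45.0, 0.0 cfs.
ΣQ_DR = 489.0 cfs.
With Δt = 4 h = 14400 s, V = ΣQ_DR · Δt = 489.0 × 14400 = 7.04 × 10^6 ft³ = 162 acre-ft.

V ≈ 162 acre-ft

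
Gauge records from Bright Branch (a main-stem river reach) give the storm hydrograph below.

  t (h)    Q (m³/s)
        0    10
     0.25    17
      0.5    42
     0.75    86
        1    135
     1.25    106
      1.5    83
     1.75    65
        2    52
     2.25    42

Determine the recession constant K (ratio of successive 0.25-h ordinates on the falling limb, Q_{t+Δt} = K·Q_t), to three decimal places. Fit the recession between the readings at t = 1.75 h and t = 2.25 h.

Using the recession-limb readings at t = 1.75 h and t = 2.25 h: Q falls from 65 to 42 m³/s over 2 intervals.
K = (Q₂/Q₁)^(1/2) = (42/65)^(1/2) = 0.804.

K ≈ 0.804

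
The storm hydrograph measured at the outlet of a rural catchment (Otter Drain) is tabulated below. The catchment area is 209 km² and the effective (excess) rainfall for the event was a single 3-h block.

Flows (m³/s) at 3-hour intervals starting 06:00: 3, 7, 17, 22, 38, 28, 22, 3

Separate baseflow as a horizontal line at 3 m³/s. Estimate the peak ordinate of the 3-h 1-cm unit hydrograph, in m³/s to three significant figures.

Direct runoff: 0.0, 4.0, 14.0, 19.0, 35.0, 25.0, 19.0, 0.0 m³/s; ΣQ_DR = 116.0 m³/s, peak = 35.0 m³/s.
Runoff depth d = ΣQ_DR·Δt / A = 116.0 × 10800 / (209 km²) = 5.994 mm.
The 1-cm UH is the DRH scaled by (10 mm)/d, so U_p = 35.0 × 10/5.994 = 58.4 m³/s.

U_p ≈ 58.4 m³/s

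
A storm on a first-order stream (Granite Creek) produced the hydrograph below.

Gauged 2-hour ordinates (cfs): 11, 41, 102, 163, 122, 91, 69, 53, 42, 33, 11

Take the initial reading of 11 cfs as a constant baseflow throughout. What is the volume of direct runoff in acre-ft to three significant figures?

Direct-runoff ordinates (Q − Q_b): 0.0, 30.0, 91.0, 152.0, 111.0, 80.0, 58.0, 42.0, 31.0, 22.0, 0.0 cfs.
ΣQ_DR = 617.0 cfs.
With Δt = 2 h = 7200 s, V = ΣQ_DR · Δt = 617.0 × 7200 = 4.44 × 10^6 ft³ = 102 acre-ft.

V ≈ 102 acre-ft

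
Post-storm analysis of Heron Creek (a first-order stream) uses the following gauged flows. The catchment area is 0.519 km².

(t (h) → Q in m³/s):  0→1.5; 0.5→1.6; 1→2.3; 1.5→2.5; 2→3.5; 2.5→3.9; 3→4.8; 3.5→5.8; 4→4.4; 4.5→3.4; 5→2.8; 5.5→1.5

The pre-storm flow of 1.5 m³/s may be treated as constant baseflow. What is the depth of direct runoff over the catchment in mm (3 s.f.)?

Direct runoff: 0.0, 0.1, 0.8, 1.0, 2.0, 2.4, 3.3, 4.3, 2.9, 1.9, 1.3, 0.0 m³/s; ΣQ_DR = 20.00 m³/s.
V = ΣQ_DR · Δt = 20.00 × 1800 s = 36000 m³.
Over A = 0.519 km², depth = V / A = 69.4 mm.

d ≈ 69.4 mm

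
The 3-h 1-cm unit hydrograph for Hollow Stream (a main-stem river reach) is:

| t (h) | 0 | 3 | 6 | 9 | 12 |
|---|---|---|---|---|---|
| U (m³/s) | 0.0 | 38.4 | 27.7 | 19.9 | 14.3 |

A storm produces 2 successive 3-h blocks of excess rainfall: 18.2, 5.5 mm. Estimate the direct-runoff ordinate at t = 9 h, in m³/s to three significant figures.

Q ≈ 51.5 m³/s

By discrete convolution, Q_j = Σ (P_i / 10 mm) · U_{j−i}.
At t = 9 h (j=3): Q = (18.2/10)·19.9 + (5.5/10)·27.7 = 51.5 m³/s.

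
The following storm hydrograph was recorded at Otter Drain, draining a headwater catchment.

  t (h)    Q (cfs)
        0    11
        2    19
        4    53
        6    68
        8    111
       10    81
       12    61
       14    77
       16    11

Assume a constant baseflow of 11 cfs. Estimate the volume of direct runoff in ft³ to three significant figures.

Direct-runoff ordinates (Q − Q_b): 0.0, 8.0, 42.0, 57.0, 100.0, 70.0, 50.0, 66.0, 0.0 cfs.
ΣQ_DR = 393.0 cfs.
With Δt = 2 h = 7200 s, V = ΣQ_DR · Δt = 393.0 × 7200 = 2.83 × 10^6 ft³.

V ≈ 2.83 × 10^6 ft³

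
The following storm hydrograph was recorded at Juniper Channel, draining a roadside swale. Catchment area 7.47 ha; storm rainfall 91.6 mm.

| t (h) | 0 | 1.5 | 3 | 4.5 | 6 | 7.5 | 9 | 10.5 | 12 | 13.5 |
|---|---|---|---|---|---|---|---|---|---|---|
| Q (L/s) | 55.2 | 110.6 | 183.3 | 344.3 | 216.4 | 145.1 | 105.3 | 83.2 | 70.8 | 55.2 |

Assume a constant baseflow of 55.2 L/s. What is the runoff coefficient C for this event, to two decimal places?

ΣQ_DR = 817.4 L/s; V = ΣQ_DR·Δt = 4.414 × 10^6 L.
Runoff depth d = V / A = 59.09 mm.
C = d / P = 59.09 / 91.6 = 0.65.

C ≈ 0.65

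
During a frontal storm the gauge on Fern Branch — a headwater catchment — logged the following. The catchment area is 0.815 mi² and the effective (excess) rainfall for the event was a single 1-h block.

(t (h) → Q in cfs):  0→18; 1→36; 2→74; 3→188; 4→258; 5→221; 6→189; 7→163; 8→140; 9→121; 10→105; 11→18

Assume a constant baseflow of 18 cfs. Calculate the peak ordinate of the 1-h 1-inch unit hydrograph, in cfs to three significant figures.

Direct runoff: 0.0, 18.0, 56.0, 170.0, 240.0, 203.0, 171.0, 145.0, 122.0, 103.0, 87.0, 0.0 cfs; ΣQ_DR = 1315 cfs, peak = 240.0 cfs.
Runoff depth d = ΣQ_DR·Δt / A = 1315 × 3600 / (0.815 mi²) = 2.500 in.
The 1-inch UH is the DRH scaled by (1 in)/d, so U_p = 240.0 × 1/2.500 = 96.0 cfs.

U_p ≈ 96.0 cfs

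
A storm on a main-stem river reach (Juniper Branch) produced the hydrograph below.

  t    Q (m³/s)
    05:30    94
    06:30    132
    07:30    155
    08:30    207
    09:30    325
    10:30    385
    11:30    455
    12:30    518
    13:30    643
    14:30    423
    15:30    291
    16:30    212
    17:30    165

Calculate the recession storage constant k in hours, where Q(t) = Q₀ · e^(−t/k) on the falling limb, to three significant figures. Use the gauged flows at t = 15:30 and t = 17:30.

On the falling limb, Q drops from 291 to 165 m³/s between t = 15:30 and t = 17:30 (Δt = 2 h).
k = −Δt / ln(Q₂/Q₁) = −2 / ln(165/291) = 3.52 h.

k ≈ 3.52 h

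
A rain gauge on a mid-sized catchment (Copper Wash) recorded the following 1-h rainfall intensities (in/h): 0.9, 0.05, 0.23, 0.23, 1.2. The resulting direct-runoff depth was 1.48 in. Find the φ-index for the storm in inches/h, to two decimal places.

φ ≈ 0.31 in/h

Only the 2 blocks with intensity above φ contribute runoff: 0.9, 1.2 in/h.
Σ(I−φ)·Δt = d  ⇒  (0.9+1.2 − 2φ)·1 = 1.48
φ = (2.100 − 1.48/1) / 2 = 0.31 in/h.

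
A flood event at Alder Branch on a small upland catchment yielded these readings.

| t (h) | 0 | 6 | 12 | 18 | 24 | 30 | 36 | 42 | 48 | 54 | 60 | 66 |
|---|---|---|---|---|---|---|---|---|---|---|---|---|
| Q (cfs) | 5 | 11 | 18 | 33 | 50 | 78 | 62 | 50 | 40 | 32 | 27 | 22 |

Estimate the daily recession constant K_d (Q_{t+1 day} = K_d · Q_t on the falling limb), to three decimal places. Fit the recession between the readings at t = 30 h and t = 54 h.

Between t = 30 h and t = 54 h the flow falls from 78 to 32 cfs over 4×6 h = 24 h.
Per-interval ratio K = (32/78)^(1/4) = 0.8003; K_d = K^(24/6) = 0.410.

K_d ≈ 0.410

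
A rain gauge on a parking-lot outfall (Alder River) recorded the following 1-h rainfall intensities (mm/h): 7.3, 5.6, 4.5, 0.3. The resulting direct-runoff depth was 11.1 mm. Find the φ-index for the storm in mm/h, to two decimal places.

φ ≈ 2.10 mm/h

Only the 3 blocks with intensity above φ contribute runoff: 7.3, 5.6, 4.5 mm/h.
Σ(I−φ)·Δt = d  ⇒  (7.3+5.6+4.5 − 3φ)·1 = 11.1
φ = (17.40 − 11.1/1) / 3 = 2.10 mm/h.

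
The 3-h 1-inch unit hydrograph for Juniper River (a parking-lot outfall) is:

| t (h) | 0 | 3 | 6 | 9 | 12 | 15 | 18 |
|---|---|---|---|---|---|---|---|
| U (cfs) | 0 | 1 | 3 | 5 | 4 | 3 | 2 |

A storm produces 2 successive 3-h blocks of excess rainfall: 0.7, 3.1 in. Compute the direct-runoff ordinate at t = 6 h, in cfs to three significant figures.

Q ≈ 5.20 cfs

By discrete convolution, Q_j = Σ (P_i / 1 in) · U_{j−i}.
At t = 6 h (j=2): Q = (0.7/1)·3 + (3.1/1)·1 = 5.20 cfs.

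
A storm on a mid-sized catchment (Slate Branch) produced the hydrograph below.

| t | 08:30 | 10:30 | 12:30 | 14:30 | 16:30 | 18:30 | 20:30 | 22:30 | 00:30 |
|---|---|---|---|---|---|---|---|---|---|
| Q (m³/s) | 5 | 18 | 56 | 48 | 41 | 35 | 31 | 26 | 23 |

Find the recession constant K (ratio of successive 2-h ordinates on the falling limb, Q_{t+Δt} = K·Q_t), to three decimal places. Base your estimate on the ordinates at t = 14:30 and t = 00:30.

Using the recession-limb readings at t = 14:30 and t = 00:30: Q falls from 48 to 23 m³/s over 5 intervals.
K = (Q₂/Q₁)^(1/5) = (23/48)^(1/5) = 0.863.

K ≈ 0.863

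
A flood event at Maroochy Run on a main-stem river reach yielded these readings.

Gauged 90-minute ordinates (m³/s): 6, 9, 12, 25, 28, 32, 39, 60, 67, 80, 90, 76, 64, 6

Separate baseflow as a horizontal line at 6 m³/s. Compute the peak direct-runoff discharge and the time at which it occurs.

Q_p = 84.0 m³/s at t = 15 h

Subtracting baseflow gives direct-runoff ordinates: 0.0, 3.0, 6.0, 19.0, 22.0, 26.0, 33.0, 54.0, 61.0, 74.0, 84.0, 70.0, 58.0, 0.0 m³/s.
The maximum is 84.0 m³/s, occurring at the reading for t = 15 h.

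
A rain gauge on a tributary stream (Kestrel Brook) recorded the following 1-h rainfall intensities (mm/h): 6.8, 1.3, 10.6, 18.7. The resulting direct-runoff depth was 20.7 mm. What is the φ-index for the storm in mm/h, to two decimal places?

φ ≈ 5.13 mm/h

Only the 3 blocks with intensity above φ contribute runoff: 6.8, 10.6, 18.7 mm/h.
Σ(I−φ)·Δt = d  ⇒  (6.8+10.6+18.7 − 3φ)·1 = 20.7
φ = (36.10 − 20.7/1) / 3 = 5.13 mm/h.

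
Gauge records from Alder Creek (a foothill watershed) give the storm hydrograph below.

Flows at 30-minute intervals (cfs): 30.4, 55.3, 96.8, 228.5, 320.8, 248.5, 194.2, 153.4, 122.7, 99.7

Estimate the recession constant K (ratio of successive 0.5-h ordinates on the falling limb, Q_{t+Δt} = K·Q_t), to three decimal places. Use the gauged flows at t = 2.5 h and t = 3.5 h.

K ≈ 0.786

Using the recession-limb readings at t = 2.5 h and t = 3.5 h: Q falls from 248.5 to 153.4 cfs over 2 intervals.
K = (Q₂/Q₁)^(1/2) = (153.4/248.5)^(1/2) = 0.786.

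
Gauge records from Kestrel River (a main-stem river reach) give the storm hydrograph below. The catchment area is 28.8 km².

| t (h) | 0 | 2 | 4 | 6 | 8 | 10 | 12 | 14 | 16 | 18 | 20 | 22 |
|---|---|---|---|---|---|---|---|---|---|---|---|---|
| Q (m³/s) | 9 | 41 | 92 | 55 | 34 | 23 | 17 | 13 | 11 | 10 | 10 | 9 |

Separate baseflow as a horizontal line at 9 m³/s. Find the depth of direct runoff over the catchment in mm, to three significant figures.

d ≈ 54.0 mm

Direct runoff: 0.0, 32.0, 83.0, 46.0, 25.0, 14.0, 8.0, 4.0, 2.0, 1.0, 1.0, 0.0 m³/s; ΣQ_DR = 216.0 m³/s.
V = ΣQ_DR · Δt = 216.0 × 7200 s = 1.555 × 10^6 m³.
Over A = 28.8 km², depth = V / A = 54.0 mm.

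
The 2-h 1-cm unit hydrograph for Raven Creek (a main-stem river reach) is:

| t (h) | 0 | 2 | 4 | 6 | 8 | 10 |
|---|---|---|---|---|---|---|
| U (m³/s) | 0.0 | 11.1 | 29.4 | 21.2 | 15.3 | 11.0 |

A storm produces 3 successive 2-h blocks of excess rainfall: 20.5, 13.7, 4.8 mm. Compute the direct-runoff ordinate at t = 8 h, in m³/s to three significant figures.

By discrete convolution, Q_j = Σ (P_i / 10 mm) · U_{j−i}.
At t = 8 h (j=4): Q = (20.5/10)·15.3 + (13.7/10)·21.2 + (4.8/10)·29.4 = 74.5 m³/s.

Q ≈ 74.5 m³/s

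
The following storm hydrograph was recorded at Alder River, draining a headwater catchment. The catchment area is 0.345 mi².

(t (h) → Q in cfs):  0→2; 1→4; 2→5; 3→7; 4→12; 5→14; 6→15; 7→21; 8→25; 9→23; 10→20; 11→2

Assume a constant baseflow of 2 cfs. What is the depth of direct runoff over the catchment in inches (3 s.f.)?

d ≈ 0.566 in

Direct runoff: 0.0, 2.0, 3.0, 5.0, 10.0, 12.0, 13.0, 19.0, 23.0, 21.0, 18.0, 0.0 cfs; ΣQ_DR = 126.0 cfs.
V = ΣQ_DR · Δt = 126.0 × 3600 s = 4.536 × 10^5 ft³.
Over A = 0.345 mi², depth = V / A = 0.566 in.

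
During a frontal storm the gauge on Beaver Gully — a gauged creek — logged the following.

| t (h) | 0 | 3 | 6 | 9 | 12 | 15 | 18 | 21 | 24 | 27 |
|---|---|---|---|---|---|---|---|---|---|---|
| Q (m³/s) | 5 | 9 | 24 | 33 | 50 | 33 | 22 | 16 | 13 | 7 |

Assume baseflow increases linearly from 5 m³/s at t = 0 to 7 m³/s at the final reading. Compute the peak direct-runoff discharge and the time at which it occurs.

Q_p = 44.11 m³/s at t = 12 h

Subtracting baseflow gives direct-runoff ordinates: 0.00, 3.78, 18.56, 27.33, 44.11, 26.89, 15.67, 9.44, 6.22, 0.00 m³/s.
The maximum is 44.11 m³/s, occurring at the reading for t = 12 h.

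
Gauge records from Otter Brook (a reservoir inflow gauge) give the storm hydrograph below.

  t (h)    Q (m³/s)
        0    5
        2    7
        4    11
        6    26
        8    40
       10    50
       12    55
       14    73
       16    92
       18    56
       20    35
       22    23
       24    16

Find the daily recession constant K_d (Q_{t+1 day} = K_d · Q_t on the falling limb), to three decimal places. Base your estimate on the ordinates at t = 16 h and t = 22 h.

Between t = 16 h and t = 22 h the flow falls from 92 to 23 m³/s over 3×2 h = 6 h.
Per-interval ratio K = (23/92)^(1/3) = 0.6300; K_d = K^(24/2) = 0.004.

K_d ≈ 0.004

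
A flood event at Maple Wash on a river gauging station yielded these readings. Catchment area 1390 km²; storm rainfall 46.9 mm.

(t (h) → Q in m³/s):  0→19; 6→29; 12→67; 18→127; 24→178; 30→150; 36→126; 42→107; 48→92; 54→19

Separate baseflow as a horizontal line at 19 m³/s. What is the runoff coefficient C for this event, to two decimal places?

C ≈ 0.24

ΣQ_DR = 724.0 m³/s; V = ΣQ_DR·Δt = 1.564 × 10^7 m³.
Runoff depth d = V / A = 11.25 mm.
C = d / P = 11.25 / 46.9 = 0.24.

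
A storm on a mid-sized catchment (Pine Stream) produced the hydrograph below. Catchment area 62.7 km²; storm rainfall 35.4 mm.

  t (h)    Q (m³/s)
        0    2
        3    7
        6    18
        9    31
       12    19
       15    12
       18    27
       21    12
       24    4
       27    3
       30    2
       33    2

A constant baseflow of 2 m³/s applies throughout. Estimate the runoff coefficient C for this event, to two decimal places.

ΣQ_DR = 115.0 m³/s; V = ΣQ_DR·Δt = 1.242 × 10^6 m³.
Runoff depth d = V / A = 19.81 mm.
C = d / P = 19.81 / 35.4 = 0.56.

C ≈ 0.56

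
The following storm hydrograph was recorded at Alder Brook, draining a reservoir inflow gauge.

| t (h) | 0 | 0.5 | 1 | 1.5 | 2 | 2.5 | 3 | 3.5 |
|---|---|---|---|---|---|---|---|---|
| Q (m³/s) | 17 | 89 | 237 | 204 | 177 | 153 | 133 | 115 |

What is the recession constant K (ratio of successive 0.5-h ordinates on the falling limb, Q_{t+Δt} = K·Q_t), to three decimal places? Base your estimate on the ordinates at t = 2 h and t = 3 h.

K ≈ 0.867

Using the recession-limb readings at t = 2 h and t = 3 h: Q falls from 177 to 133 m³/s over 2 intervals.
K = (Q₂/Q₁)^(1/2) = (133/177)^(1/2) = 0.867.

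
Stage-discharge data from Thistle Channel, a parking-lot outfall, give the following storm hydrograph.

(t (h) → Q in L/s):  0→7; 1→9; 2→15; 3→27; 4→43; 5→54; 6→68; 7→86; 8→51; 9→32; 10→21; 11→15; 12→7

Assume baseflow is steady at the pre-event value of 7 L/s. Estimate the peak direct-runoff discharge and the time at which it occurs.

Subtracting baseflow gives direct-runoff ordinates: 0.0, 2.0, 8.0, 20.0, 36.0, 47.0, 61.0, 79.0, 44.0, 25.0, 14.0, 8.0, 0.0 L/s.
The maximum is 79.0 L/s, occurring at the reading for t = 7 h.

Q_p = 79.0 L/s at t = 7 h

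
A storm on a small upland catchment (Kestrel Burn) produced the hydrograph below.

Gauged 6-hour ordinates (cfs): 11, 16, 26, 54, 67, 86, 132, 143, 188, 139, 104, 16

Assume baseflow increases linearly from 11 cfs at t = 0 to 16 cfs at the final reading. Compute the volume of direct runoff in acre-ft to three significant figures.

Direct-runoff ordinates (Q − Q_b): 0.00, 4.55, 14.09, 41.64, 54.18, 72.73, 118.27, 128.82, 173.36, 123.91, 88.45, 0.00 cfs.
ΣQ_DR = 820.0 cfs.
With Δt = 6 h = 21600 s, V = ΣQ_DR · Δt = 820.0 × 21600 = 1.77 × 10^7 ft³ = 407 acre-ft.

V ≈ 407 acre-ft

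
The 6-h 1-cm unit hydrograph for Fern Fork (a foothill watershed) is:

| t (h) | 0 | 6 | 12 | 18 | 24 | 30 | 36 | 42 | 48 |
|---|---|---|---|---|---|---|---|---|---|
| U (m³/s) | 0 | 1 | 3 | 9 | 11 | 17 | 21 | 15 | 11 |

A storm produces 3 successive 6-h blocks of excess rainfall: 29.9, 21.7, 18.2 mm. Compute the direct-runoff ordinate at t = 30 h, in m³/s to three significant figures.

Q ≈ 91.1 m³/s

By discrete convolution, Q_j = Σ (P_i / 10 mm) · U_{j−i}.
At t = 30 h (j=5): Q = (29.9/10)·17 + (21.7/10)·11 + (18.2/10)·9 = 91.1 m³/s.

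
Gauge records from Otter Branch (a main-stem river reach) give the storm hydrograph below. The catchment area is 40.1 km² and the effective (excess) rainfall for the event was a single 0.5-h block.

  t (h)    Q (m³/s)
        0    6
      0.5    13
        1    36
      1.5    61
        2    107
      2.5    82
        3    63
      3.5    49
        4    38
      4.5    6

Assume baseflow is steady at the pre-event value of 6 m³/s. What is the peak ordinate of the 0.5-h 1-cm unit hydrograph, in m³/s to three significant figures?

Direct runoff: 0.0, 7.0, 30.0, 55.0, 101.0, 76.0, 57.0, 43.0, 32.0, 0.0 m³/s; ΣQ_DR = 401.0 m³/s, peak = 101.0 m³/s.
Runoff depth d = ΣQ_DR·Δt / A = 401.0 × 1800 / (40.1 km²) = 18.00 mm.
The 1-cm UH is the DRH scaled by (10 mm)/d, so U_p = 101.0 × 10/18.00 = 56.1 m³/s.

U_p ≈ 56.1 m³/s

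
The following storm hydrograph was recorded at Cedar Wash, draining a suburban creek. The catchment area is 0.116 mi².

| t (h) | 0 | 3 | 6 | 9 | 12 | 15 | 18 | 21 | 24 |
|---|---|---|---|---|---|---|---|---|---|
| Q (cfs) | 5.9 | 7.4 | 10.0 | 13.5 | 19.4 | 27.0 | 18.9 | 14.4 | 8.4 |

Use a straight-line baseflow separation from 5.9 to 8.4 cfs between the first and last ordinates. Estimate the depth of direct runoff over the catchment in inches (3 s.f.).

Direct runoff: 0.00, 1.19, 3.48, 6.66, 12.25, 19.54, 11.12, 6.31, 0.00 cfs; ΣQ_DR = 60.55 cfs.
V = ΣQ_DR · Δt = 60.55 × 10800 s = 6.539 × 10^5 ft³.
Over A = 0.116 mi², depth = V / A = 2.43 in.

d ≈ 2.43 in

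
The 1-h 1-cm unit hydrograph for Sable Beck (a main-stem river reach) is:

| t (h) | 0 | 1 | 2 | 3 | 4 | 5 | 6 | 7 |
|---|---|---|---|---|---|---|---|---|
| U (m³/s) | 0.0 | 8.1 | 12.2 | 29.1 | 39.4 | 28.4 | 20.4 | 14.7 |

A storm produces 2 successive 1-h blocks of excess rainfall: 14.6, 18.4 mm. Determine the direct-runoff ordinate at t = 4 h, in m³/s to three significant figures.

By discrete convolution, Q_j = Σ (P_i / 10 mm) · U_{j−i}.
At t = 4 h (j=4): Q = (14.6/10)·39.4 + (18.4/10)·29.1 = 111 m³/s.

Q ≈ 111 m³/s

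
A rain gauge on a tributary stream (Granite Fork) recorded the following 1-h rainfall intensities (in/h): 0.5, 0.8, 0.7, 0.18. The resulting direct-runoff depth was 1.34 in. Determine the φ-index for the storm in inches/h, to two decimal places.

Only the 3 blocks with intensity above φ contribute runoff: 0.5, 0.8, 0.7 in/h.
Σ(I−φ)·Δt = d  ⇒  (0.5+0.8+0.7 − 3φ)·1 = 1.34
φ = (2.000 − 1.34/1) / 3 = 0.22 in/h.

φ ≈ 0.22 in/h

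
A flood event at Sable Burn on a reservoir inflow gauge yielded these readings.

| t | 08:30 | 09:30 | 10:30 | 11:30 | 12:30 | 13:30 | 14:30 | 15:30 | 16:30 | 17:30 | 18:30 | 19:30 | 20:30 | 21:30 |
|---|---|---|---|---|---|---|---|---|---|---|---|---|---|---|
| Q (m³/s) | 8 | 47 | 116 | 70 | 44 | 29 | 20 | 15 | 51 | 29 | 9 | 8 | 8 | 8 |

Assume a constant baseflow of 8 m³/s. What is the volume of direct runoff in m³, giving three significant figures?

V ≈ 1.26 × 10^6 m³

Direct-runoff ordinates (Q − Q_b): 0.0, 39.0, 108.0, 62.0, 36.0, 21.0, 12.0, 7.0, 43.0, 21.0, 1.0, 0.0, 0.0, 0.0 m³/s.
ΣQ_DR = 350.0 m³/s.
With Δt = 1 h = 3600 s, V = ΣQ_DR · Δt = 350.0 × 3600 = 1.26 × 10^6 m³.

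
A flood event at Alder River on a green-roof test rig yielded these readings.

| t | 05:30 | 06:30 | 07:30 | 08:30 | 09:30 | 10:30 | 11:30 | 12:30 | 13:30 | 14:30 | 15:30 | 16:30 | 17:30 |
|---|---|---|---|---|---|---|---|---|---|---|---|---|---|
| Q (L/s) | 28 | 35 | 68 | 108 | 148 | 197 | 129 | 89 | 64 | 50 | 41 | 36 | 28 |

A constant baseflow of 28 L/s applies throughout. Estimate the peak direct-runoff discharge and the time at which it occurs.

Q_p = 169.0 L/s at t = 10:30

Subtracting baseflow gives direct-runoff ordinates: 0.0, 7.0, 40.0, 80.0, 120.0, 169.0, 101.0, 61.0, 36.0, 22.0, 13.0, 8.0, 0.0 L/s.
The maximum is 169.0 L/s, occurring at the reading for t = 10:30.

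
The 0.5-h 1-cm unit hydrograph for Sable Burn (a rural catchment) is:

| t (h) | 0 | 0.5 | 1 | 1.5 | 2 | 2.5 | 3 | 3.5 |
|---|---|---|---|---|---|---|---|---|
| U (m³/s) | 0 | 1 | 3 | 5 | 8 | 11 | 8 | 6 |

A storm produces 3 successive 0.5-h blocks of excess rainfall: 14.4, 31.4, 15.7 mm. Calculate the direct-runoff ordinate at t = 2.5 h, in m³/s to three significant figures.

Q ≈ 48.8 m³/s

By discrete convolution, Q_j = Σ (P_i / 10 mm) · U_{j−i}.
At t = 2.5 h (j=5): Q = (14.4/10)·11 + (31.4/10)·8 + (15.7/10)·5 = 48.8 m³/s.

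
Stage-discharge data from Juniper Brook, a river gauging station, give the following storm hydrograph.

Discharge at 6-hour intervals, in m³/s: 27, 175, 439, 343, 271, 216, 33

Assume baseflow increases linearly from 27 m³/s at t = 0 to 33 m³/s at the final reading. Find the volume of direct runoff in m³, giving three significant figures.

Direct-runoff ordinates (Q − Q_b): 0.00, 147.00, 410.00, 313.00, 240.00, 184.00, 0.00 m³/s.
ΣQ_DR = 1294 m³/s.
With Δt = 6 h = 21600 s, V = ΣQ_DR · Δt = 1294 × 21600 = 2.80 × 10^7 m³.

V ≈ 2.80 × 10^7 m³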